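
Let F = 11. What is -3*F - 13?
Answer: -46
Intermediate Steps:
-3*F - 13 = -3*11 - 13 = -33 - 13 = -46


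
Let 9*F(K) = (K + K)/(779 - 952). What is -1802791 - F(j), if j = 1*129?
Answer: -935648443/519 ≈ -1.8028e+6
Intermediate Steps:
j = 129
F(K) = -2*K/1557 (F(K) = ((K + K)/(779 - 952))/9 = ((2*K)/(-173))/9 = ((2*K)*(-1/173))/9 = (-2*K/173)/9 = -2*K/1557)
-1802791 - F(j) = -1802791 - (-2)*129/1557 = -1802791 - 1*(-86/519) = -1802791 + 86/519 = -935648443/519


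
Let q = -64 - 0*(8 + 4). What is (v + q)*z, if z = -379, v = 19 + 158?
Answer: -42827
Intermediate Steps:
v = 177
q = -64 (q = -64 - 0*12 = -64 - 1*0 = -64 + 0 = -64)
(v + q)*z = (177 - 64)*(-379) = 113*(-379) = -42827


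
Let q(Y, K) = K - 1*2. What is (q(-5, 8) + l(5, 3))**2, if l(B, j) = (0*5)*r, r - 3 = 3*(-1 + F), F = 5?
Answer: 36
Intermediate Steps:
r = 15 (r = 3 + 3*(-1 + 5) = 3 + 3*4 = 3 + 12 = 15)
q(Y, K) = -2 + K (q(Y, K) = K - 2 = -2 + K)
l(B, j) = 0 (l(B, j) = (0*5)*15 = 0*15 = 0)
(q(-5, 8) + l(5, 3))**2 = ((-2 + 8) + 0)**2 = (6 + 0)**2 = 6**2 = 36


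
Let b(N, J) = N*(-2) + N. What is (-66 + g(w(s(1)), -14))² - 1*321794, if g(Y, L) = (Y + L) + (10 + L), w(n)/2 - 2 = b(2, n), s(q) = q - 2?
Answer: -314738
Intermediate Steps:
b(N, J) = -N (b(N, J) = -2*N + N = -N)
s(q) = -2 + q
w(n) = 0 (w(n) = 4 + 2*(-1*2) = 4 + 2*(-2) = 4 - 4 = 0)
g(Y, L) = 10 + Y + 2*L (g(Y, L) = (L + Y) + (10 + L) = 10 + Y + 2*L)
(-66 + g(w(s(1)), -14))² - 1*321794 = (-66 + (10 + 0 + 2*(-14)))² - 1*321794 = (-66 + (10 + 0 - 28))² - 321794 = (-66 - 18)² - 321794 = (-84)² - 321794 = 7056 - 321794 = -314738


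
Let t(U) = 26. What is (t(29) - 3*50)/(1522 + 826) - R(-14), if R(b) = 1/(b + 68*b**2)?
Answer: -413321/7815318 ≈ -0.052886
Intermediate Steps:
(t(29) - 3*50)/(1522 + 826) - R(-14) = (26 - 3*50)/(1522 + 826) - 1/((-14)*(1 + 68*(-14))) = (26 - 150)/2348 - (-1)/(14*(1 - 952)) = -124*1/2348 - (-1)/(14*(-951)) = -31/587 - (-1)*(-1)/(14*951) = -31/587 - 1*1/13314 = -31/587 - 1/13314 = -413321/7815318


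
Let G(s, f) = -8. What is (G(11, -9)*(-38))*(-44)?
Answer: -13376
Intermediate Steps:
(G(11, -9)*(-38))*(-44) = -8*(-38)*(-44) = 304*(-44) = -13376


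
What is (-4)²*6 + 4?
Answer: 100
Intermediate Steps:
(-4)²*6 + 4 = 16*6 + 4 = 96 + 4 = 100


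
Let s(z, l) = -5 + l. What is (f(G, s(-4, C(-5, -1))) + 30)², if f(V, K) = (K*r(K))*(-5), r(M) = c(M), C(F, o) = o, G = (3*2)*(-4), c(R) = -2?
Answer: 900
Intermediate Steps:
G = -24 (G = 6*(-4) = -24)
r(M) = -2
f(V, K) = 10*K (f(V, K) = (K*(-2))*(-5) = -2*K*(-5) = 10*K)
(f(G, s(-4, C(-5, -1))) + 30)² = (10*(-5 - 1) + 30)² = (10*(-6) + 30)² = (-60 + 30)² = (-30)² = 900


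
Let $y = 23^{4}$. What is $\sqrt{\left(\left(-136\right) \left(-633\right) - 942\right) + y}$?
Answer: $\sqrt{364987} \approx 604.14$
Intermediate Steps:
$y = 279841$
$\sqrt{\left(\left(-136\right) \left(-633\right) - 942\right) + y} = \sqrt{\left(\left(-136\right) \left(-633\right) - 942\right) + 279841} = \sqrt{\left(86088 - 942\right) + 279841} = \sqrt{85146 + 279841} = \sqrt{364987}$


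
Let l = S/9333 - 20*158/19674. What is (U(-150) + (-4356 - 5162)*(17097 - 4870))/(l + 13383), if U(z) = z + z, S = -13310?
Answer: -395719002134178/45501127279 ≈ -8696.9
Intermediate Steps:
U(z) = 2*z
l = -5395430/3400323 (l = -13310/9333 - 20*158/19674 = -13310*1/9333 - 3160*1/19674 = -13310/9333 - 1580/9837 = -5395430/3400323 ≈ -1.5867)
(U(-150) + (-4356 - 5162)*(17097 - 4870))/(l + 13383) = (2*(-150) + (-4356 - 5162)*(17097 - 4870))/(-5395430/3400323 + 13383) = (-300 - 9518*12227)/(45501127279/3400323) = (-300 - 116376586)*(3400323/45501127279) = -116376886*3400323/45501127279 = -395719002134178/45501127279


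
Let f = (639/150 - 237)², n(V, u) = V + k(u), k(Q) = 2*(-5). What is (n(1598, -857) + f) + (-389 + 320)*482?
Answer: 56244769/2500 ≈ 22498.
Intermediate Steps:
k(Q) = -10
n(V, u) = -10 + V (n(V, u) = V - 10 = -10 + V)
f = 135419769/2500 (f = (639*(1/150) - 237)² = (213/50 - 237)² = (-11637/50)² = 135419769/2500 ≈ 54168.)
(n(1598, -857) + f) + (-389 + 320)*482 = ((-10 + 1598) + 135419769/2500) + (-389 + 320)*482 = (1588 + 135419769/2500) - 69*482 = 139389769/2500 - 33258 = 56244769/2500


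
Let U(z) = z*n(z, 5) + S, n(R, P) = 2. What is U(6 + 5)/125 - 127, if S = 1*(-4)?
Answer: -15857/125 ≈ -126.86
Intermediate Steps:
S = -4
U(z) = -4 + 2*z (U(z) = z*2 - 4 = 2*z - 4 = -4 + 2*z)
U(6 + 5)/125 - 127 = (-4 + 2*(6 + 5))/125 - 127 = (-4 + 2*11)*(1/125) - 127 = (-4 + 22)*(1/125) - 127 = 18*(1/125) - 127 = 18/125 - 127 = -15857/125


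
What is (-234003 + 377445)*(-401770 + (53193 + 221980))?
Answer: -18159326874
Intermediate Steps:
(-234003 + 377445)*(-401770 + (53193 + 221980)) = 143442*(-401770 + 275173) = 143442*(-126597) = -18159326874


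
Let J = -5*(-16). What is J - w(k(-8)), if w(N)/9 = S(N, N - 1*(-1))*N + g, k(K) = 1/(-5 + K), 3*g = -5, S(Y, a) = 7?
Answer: 1298/13 ≈ 99.846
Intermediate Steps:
g = -5/3 (g = (1/3)*(-5) = -5/3 ≈ -1.6667)
J = 80
w(N) = -15 + 63*N (w(N) = 9*(7*N - 5/3) = 9*(-5/3 + 7*N) = -15 + 63*N)
J - w(k(-8)) = 80 - (-15 + 63/(-5 - 8)) = 80 - (-15 + 63/(-13)) = 80 - (-15 + 63*(-1/13)) = 80 - (-15 - 63/13) = 80 - 1*(-258/13) = 80 + 258/13 = 1298/13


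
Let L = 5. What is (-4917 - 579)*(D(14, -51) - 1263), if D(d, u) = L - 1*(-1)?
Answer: 6908472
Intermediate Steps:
D(d, u) = 6 (D(d, u) = 5 - 1*(-1) = 5 + 1 = 6)
(-4917 - 579)*(D(14, -51) - 1263) = (-4917 - 579)*(6 - 1263) = -5496*(-1257) = 6908472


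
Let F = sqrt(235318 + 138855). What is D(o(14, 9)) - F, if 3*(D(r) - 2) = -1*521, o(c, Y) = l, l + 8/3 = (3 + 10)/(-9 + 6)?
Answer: -515/3 - sqrt(374173) ≈ -783.36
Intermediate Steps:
l = -7 (l = -8/3 + (3 + 10)/(-9 + 6) = -8/3 + 13/(-3) = -8/3 + 13*(-1/3) = -8/3 - 13/3 = -7)
o(c, Y) = -7
D(r) = -515/3 (D(r) = 2 + (-1*521)/3 = 2 + (1/3)*(-521) = 2 - 521/3 = -515/3)
F = sqrt(374173) ≈ 611.70
D(o(14, 9)) - F = -515/3 - sqrt(374173)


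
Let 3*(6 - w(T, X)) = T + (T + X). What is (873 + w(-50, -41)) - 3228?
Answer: -2302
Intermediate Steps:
w(T, X) = 6 - 2*T/3 - X/3 (w(T, X) = 6 - (T + (T + X))/3 = 6 - (X + 2*T)/3 = 6 + (-2*T/3 - X/3) = 6 - 2*T/3 - X/3)
(873 + w(-50, -41)) - 3228 = (873 + (6 - ⅔*(-50) - ⅓*(-41))) - 3228 = (873 + (6 + 100/3 + 41/3)) - 3228 = (873 + 53) - 3228 = 926 - 3228 = -2302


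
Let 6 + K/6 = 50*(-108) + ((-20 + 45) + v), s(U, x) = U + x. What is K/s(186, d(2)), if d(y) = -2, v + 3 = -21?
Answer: -705/4 ≈ -176.25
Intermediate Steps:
v = -24 (v = -3 - 21 = -24)
K = -32430 (K = -36 + 6*(50*(-108) + ((-20 + 45) - 24)) = -36 + 6*(-5400 + (25 - 24)) = -36 + 6*(-5400 + 1) = -36 + 6*(-5399) = -36 - 32394 = -32430)
K/s(186, d(2)) = -32430/(186 - 2) = -32430/184 = -32430*1/184 = -705/4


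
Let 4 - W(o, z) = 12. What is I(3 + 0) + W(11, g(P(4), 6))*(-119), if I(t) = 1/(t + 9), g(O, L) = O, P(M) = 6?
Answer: 11425/12 ≈ 952.08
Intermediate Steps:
W(o, z) = -8 (W(o, z) = 4 - 1*12 = 4 - 12 = -8)
I(t) = 1/(9 + t)
I(3 + 0) + W(11, g(P(4), 6))*(-119) = 1/(9 + (3 + 0)) - 8*(-119) = 1/(9 + 3) + 952 = 1/12 + 952 = 11425/12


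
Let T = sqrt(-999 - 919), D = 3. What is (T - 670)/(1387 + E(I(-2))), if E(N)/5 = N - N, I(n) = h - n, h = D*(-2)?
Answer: -670/1387 + I*sqrt(1918)/1387 ≈ -0.48306 + 0.031575*I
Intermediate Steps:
h = -6 (h = 3*(-2) = -6)
T = I*sqrt(1918) (T = sqrt(-1918) = I*sqrt(1918) ≈ 43.795*I)
I(n) = -6 - n
E(N) = 0 (E(N) = 5*(N - N) = 5*0 = 0)
(T - 670)/(1387 + E(I(-2))) = (I*sqrt(1918) - 670)/(1387 + 0) = (-670 + I*sqrt(1918))/1387 = (-670 + I*sqrt(1918))*(1/1387) = -670/1387 + I*sqrt(1918)/1387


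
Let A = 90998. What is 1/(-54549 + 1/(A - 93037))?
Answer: -2039/111225412 ≈ -1.8332e-5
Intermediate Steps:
1/(-54549 + 1/(A - 93037)) = 1/(-54549 + 1/(90998 - 93037)) = 1/(-54549 + 1/(-2039)) = 1/(-54549 - 1/2039) = 1/(-111225412/2039) = -2039/111225412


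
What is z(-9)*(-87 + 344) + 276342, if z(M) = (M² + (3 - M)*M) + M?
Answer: 267090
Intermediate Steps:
z(M) = M + M² + M*(3 - M) (z(M) = (M² + M*(3 - M)) + M = M + M² + M*(3 - M))
z(-9)*(-87 + 344) + 276342 = (4*(-9))*(-87 + 344) + 276342 = -36*257 + 276342 = -9252 + 276342 = 267090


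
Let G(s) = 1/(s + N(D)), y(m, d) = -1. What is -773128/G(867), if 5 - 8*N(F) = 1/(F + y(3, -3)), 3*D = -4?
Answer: -4695786190/7 ≈ -6.7083e+8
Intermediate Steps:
D = -4/3 (D = (⅓)*(-4) = -4/3 ≈ -1.3333)
N(F) = 5/8 - 1/(8*(-1 + F)) (N(F) = 5/8 - 1/(8*(F - 1)) = 5/8 - 1/(8*(-1 + F)))
G(s) = 1/(19/28 + s) (G(s) = 1/(s + (-6 + 5*(-4/3))/(8*(-1 - 4/3))) = 1/(s + (-6 - 20/3)/(8*(-7/3))) = 1/(s + (⅛)*(-3/7)*(-38/3)) = 1/(s + 19/28) = 1/(19/28 + s))
-773128/G(867) = -773128/(28/(19 + 28*867)) = -773128/(28/(19 + 24276)) = -773128/(28/24295) = -773128/(28*(1/24295)) = -773128/28/24295 = -773128*24295/28 = -4695786190/7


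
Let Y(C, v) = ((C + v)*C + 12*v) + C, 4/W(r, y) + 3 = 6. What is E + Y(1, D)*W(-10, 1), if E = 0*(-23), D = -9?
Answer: -460/3 ≈ -153.33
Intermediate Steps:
W(r, y) = 4/3 (W(r, y) = 4/(-3 + 6) = 4/3)
Y(C, v) = C + 12*v + C*(C + v) (Y(C, v) = (C*(C + v) + 12*v) + C = (12*v + C*(C + v)) + C = C + 12*v + C*(C + v))
E = 0
E + Y(1, D)*W(-10, 1) = 0 + (1 + 1² + 12*(-9) + 1*(-9))*(4/3) = 0 + (1 + 1 - 108 - 9)*(4/3) = 0 - 115*4/3 = 0 - 460/3 = -460/3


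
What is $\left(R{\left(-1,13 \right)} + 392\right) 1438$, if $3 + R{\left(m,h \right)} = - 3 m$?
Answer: $563696$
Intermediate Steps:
$R{\left(m,h \right)} = -3 - 3 m$
$\left(R{\left(-1,13 \right)} + 392\right) 1438 = \left(\left(-3 - -3\right) + 392\right) 1438 = \left(\left(-3 + 3\right) + 392\right) 1438 = \left(0 + 392\right) 1438 = 392 \cdot 1438 = 563696$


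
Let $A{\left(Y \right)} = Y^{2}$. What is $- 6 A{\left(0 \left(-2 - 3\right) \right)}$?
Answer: $0$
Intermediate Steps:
$- 6 A{\left(0 \left(-2 - 3\right) \right)} = - 6 \left(0 \left(-2 - 3\right)\right)^{2} = - 6 \left(0 \left(-5\right)\right)^{2} = - 6 \cdot 0^{2} = \left(-6\right) 0 = 0$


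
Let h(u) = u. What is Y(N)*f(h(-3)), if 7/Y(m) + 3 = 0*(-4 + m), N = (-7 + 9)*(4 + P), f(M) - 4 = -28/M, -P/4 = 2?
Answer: -280/9 ≈ -31.111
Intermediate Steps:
P = -8 (P = -4*2 = -8)
f(M) = 4 - 28/M
N = -8 (N = (-7 + 9)*(4 - 8) = 2*(-4) = -8)
Y(m) = -7/3 (Y(m) = 7/(-3 + 0*(-4 + m)) = 7/(-3 + 0) = 7/(-3) = 7*(-1/3) = -7/3)
Y(N)*f(h(-3)) = -7*(4 - 28/(-3))/3 = -7*(4 - 28*(-1/3))/3 = -7*(4 + 28/3)/3 = -7/3*40/3 = -280/9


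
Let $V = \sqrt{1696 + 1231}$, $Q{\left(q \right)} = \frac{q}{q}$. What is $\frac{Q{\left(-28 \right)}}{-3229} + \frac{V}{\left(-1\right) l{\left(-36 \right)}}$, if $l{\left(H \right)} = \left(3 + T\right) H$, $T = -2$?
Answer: $- \frac{1}{3229} + \frac{\sqrt{2927}}{36} \approx 1.5025$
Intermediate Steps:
$l{\left(H \right)} = H$ ($l{\left(H \right)} = \left(3 - 2\right) H = 1 H = H$)
$Q{\left(q \right)} = 1$
$V = \sqrt{2927} \approx 54.102$
$\frac{Q{\left(-28 \right)}}{-3229} + \frac{V}{\left(-1\right) l{\left(-36 \right)}} = 1 \frac{1}{-3229} + \frac{\sqrt{2927}}{\left(-1\right) \left(-36\right)} = 1 \left(- \frac{1}{3229}\right) + \frac{\sqrt{2927}}{36} = - \frac{1}{3229} + \sqrt{2927} \cdot \frac{1}{36} = - \frac{1}{3229} + \frac{\sqrt{2927}}{36}$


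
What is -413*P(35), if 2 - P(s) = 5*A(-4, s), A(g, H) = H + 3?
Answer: 77644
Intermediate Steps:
A(g, H) = 3 + H
P(s) = -13 - 5*s (P(s) = 2 - 5*(3 + s) = 2 - (15 + 5*s) = 2 + (-15 - 5*s) = -13 - 5*s)
-413*P(35) = -413*(-13 - 5*35) = -413*(-13 - 175) = -413*(-188) = 77644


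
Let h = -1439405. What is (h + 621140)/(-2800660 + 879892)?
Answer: 272755/640256 ≈ 0.42601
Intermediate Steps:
(h + 621140)/(-2800660 + 879892) = (-1439405 + 621140)/(-2800660 + 879892) = -818265/(-1920768) = -818265*(-1/1920768) = 272755/640256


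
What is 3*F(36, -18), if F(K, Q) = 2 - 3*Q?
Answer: 168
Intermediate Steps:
3*F(36, -18) = 3*(2 - 3*(-18)) = 3*(2 + 54) = 3*56 = 168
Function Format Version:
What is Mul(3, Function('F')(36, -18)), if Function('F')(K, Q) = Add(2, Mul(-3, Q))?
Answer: 168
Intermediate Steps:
Mul(3, Function('F')(36, -18)) = Mul(3, Add(2, Mul(-3, -18))) = Mul(3, Add(2, 54)) = Mul(3, 56) = 168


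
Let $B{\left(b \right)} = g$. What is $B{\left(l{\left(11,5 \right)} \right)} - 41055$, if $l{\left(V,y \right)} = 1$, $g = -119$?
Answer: $-41174$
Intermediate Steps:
$B{\left(b \right)} = -119$
$B{\left(l{\left(11,5 \right)} \right)} - 41055 = -119 - 41055 = -41174$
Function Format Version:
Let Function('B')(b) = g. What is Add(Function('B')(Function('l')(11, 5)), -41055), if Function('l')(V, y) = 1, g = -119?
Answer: -41174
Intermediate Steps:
Function('B')(b) = -119
Add(Function('B')(Function('l')(11, 5)), -41055) = Add(-119, -41055) = -41174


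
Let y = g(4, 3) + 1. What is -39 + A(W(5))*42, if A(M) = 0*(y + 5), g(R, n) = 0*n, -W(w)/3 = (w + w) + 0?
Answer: -39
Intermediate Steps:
W(w) = -6*w (W(w) = -3*((w + w) + 0) = -3*(2*w + 0) = -6*w)
g(R, n) = 0
y = 1 (y = 0 + 1 = 1)
A(M) = 0 (A(M) = 0*(1 + 5) = 0*6 = 0)
-39 + A(W(5))*42 = -39 + 0*42 = -39 + 0 = -39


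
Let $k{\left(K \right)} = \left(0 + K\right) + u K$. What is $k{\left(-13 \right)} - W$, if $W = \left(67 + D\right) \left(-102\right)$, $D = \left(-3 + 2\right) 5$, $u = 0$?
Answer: $6311$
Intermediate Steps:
$k{\left(K \right)} = K$ ($k{\left(K \right)} = \left(0 + K\right) + 0 K = K + 0 = K$)
$D = -5$ ($D = \left(-1\right) 5 = -5$)
$W = -6324$ ($W = \left(67 - 5\right) \left(-102\right) = 62 \left(-102\right) = -6324$)
$k{\left(-13 \right)} - W = -13 - -6324 = -13 + 6324 = 6311$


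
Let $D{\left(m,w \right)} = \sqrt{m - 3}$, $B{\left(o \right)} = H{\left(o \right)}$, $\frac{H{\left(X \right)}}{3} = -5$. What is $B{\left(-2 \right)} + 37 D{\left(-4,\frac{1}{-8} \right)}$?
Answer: $-15 + 37 i \sqrt{7} \approx -15.0 + 97.893 i$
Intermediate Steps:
$H{\left(X \right)} = -15$ ($H{\left(X \right)} = 3 \left(-5\right) = -15$)
$B{\left(o \right)} = -15$
$D{\left(m,w \right)} = \sqrt{-3 + m}$
$B{\left(-2 \right)} + 37 D{\left(-4,\frac{1}{-8} \right)} = -15 + 37 \sqrt{-3 - 4} = -15 + 37 \sqrt{-7} = -15 + 37 i \sqrt{7}$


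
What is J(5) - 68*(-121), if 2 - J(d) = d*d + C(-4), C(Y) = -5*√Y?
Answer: 8205 + 10*I ≈ 8205.0 + 10.0*I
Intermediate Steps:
J(d) = 2 - d² + 10*I (J(d) = 2 - (d*d - 10*I) = 2 - (d² - 10*I) = 2 + (-d² + 10*I) = 2 - d² + 10*I)
J(5) - 68*(-121) = (2 - 1*5² + 10*I) - 68*(-121) = (2 - 1*25 + 10*I) + 8228 = (2 - 25 + 10*I) + 8228 = (-23 + 10*I) + 8228 = 8205 + 10*I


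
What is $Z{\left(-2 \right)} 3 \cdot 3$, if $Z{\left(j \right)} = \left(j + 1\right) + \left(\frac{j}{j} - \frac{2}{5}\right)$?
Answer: $- \frac{18}{5} \approx -3.6$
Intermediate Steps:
$Z{\left(j \right)} = \frac{8}{5} + j$ ($Z{\left(j \right)} = \left(1 + j\right) + \left(1 - \frac{2}{5}\right) = \left(1 + j\right) + \frac{3}{5} = \frac{8}{5} + j$)
$Z{\left(-2 \right)} 3 \cdot 3 = \left(\frac{8}{5} - 2\right) 3 \cdot 3 = \left(- \frac{2}{5}\right) 3 \cdot 3 = \left(- \frac{6}{5}\right) 3 = - \frac{18}{5}$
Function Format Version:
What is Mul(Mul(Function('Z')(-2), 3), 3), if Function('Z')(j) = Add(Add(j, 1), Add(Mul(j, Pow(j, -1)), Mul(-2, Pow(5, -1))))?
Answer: Rational(-18, 5) ≈ -3.6000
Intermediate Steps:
Function('Z')(j) = Add(Rational(8, 5), j) (Function('Z')(j) = Add(Add(1, j), Add(1, Mul(-2, Rational(1, 5)))) = Add(Add(1, j), Add(1, Rational(-2, 5))) = Add(Add(1, j), Rational(3, 5)) = Add(Rational(8, 5), j))
Mul(Mul(Function('Z')(-2), 3), 3) = Mul(Mul(Add(Rational(8, 5), -2), 3), 3) = Mul(Mul(Rational(-2, 5), 3), 3) = Mul(Rational(-6, 5), 3) = Rational(-18, 5)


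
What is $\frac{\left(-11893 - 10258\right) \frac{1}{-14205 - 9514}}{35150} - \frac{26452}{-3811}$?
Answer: $\frac{596046520153}{85873453550} \approx 6.941$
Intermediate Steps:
$\frac{\left(-11893 - 10258\right) \frac{1}{-14205 - 9514}}{35150} - \frac{26452}{-3811} = - \frac{22151}{-23719} \cdot \frac{1}{35150} - - \frac{26452}{3811} = \left(-22151\right) \left(- \frac{1}{23719}\right) \frac{1}{35150} + \frac{26452}{3811} = \frac{22151}{23719} \cdot \frac{1}{35150} + \frac{26452}{3811} = \frac{22151}{833722850} + \frac{26452}{3811} = \frac{596046520153}{85873453550}$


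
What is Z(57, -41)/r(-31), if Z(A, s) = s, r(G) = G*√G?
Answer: -41*I*√31/961 ≈ -0.23754*I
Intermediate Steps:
r(G) = G^(3/2)
Z(57, -41)/r(-31) = -41*I*√31/961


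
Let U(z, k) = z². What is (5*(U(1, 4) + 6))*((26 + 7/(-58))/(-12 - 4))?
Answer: -52535/928 ≈ -56.611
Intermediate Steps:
(5*(U(1, 4) + 6))*((26 + 7/(-58))/(-12 - 4)) = (5*(1² + 6))*((26 + 7/(-58))/(-12 - 4)) = (5*(1 + 6))*((26 + 7*(-1/58))/(-16)) = (5*7)*((26 - 7/58)*(-1/16)) = 35*((1501/58)*(-1/16)) = 35*(-1501/928) = -52535/928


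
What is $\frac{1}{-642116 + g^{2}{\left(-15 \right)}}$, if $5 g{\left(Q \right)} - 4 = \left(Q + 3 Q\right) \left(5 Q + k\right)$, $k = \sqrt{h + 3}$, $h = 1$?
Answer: $\frac{25}{3166556} \approx 7.895 \cdot 10^{-6}$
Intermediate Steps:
$k = 2$ ($k = \sqrt{1 + 3} = \sqrt{4} = 2$)
$g{\left(Q \right)} = \frac{4}{5} + \frac{4 Q \left(2 + 5 Q\right)}{5}$ ($g{\left(Q \right)} = \frac{4}{5} + \frac{\left(Q + 3 Q\right) \left(5 Q + 2\right)}{5} = \frac{4}{5} + \frac{4 Q \left(2 + 5 Q\right)}{5}$)
$\frac{1}{-642116 + g^{2}{\left(-15 \right)}} = \frac{1}{-642116 + \left(\frac{4}{5} + 4 \left(-15\right)^{2} + \frac{8}{5} \left(-15\right)\right)^{2}} = \frac{1}{-642116 + \left(\frac{4}{5} + 4 \cdot 225 - 24\right)^{2}} = \frac{1}{-642116 + \left(\frac{4}{5} + 900 - 24\right)^{2}} = \frac{1}{-642116 + \left(\frac{4384}{5}\right)^{2}} = \frac{1}{-642116 + \frac{19219456}{25}} = \frac{1}{\frac{3166556}{25}} = \frac{25}{3166556}$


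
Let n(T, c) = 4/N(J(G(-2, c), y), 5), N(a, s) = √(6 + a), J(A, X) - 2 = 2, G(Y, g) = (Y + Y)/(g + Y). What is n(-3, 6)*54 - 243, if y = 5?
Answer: -243 + 108*√10/5 ≈ -174.69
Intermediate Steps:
G(Y, g) = 2*Y/(Y + g) (G(Y, g) = (2*Y)/(Y + g) = 2*Y/(Y + g))
J(A, X) = 4 (J(A, X) = 2 + 2 = 4)
n(T, c) = 2*√10/5 (n(T, c) = 4/(√(6 + 4)) = 4/(√10) = 4*(√10/10) = 2*√10/5)
n(-3, 6)*54 - 243 = (2*√10/5)*54 - 243 = 108*√10/5 - 243 = -243 + 108*√10/5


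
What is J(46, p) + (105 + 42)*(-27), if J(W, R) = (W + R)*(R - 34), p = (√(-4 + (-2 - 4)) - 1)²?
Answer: -5600 + 12*I*√10 ≈ -5600.0 + 37.947*I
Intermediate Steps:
p = (-1 + I*√10)² (p = (√(-4 - 6) - 1)² = (√(-10) - 1)² = (I*√10 - 1)² = (-1 + I*√10)² ≈ -9.0 - 6.3246*I)
J(W, R) = (-34 + R)*(R + W) (J(W, R) = (R + W)*(-34 + R) = (-34 + R)*(R + W))
J(46, p) + (105 + 42)*(-27) = (((1 - I*√10)²)² - 34*(1 - I*√10)² - 34*46 + (1 - I*√10)²*46) + (105 + 42)*(-27) = ((1 - I*√10)⁴ - 34*(1 - I*√10)² - 1564 + 46*(1 - I*√10)²) + 147*(-27) = (-1564 + (1 - I*√10)⁴ + 12*(1 - I*√10)²) - 3969 = -5533 + (1 - I*√10)⁴ + 12*(1 - I*√10)²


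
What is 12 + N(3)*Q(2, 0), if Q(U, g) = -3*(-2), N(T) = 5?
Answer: 42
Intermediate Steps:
Q(U, g) = 6
12 + N(3)*Q(2, 0) = 12 + 5*6 = 12 + 30 = 42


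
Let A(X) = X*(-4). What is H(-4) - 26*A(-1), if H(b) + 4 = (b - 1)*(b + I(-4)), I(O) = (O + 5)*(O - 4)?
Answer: -48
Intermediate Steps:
I(O) = (-4 + O)*(5 + O) (I(O) = (5 + O)*(-4 + O) = (-4 + O)*(5 + O))
A(X) = -4*X
H(b) = -4 + (-1 + b)*(-8 + b) (H(b) = -4 + (b - 1)*(b + (-20 - 4 + (-4)²)) = -4 + (-1 + b)*(b + (-20 - 4 + 16)) = -4 + (-1 + b)*(b - 8) = -4 + (-1 + b)*(-8 + b))
H(-4) - 26*A(-1) = (4 + (-4)² - 9*(-4)) - (-104)*(-1) = (4 + 16 + 36) - 26*4 = 56 - 104 = -48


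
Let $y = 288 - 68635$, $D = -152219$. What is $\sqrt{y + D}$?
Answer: $i \sqrt{220566} \approx 469.64 i$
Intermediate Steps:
$y = -68347$ ($y = 288 - 68635 = -68347$)
$\sqrt{y + D} = \sqrt{-68347 - 152219} = \sqrt{-220566} = i \sqrt{220566}$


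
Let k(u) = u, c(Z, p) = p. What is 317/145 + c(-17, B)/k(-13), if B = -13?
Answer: 462/145 ≈ 3.1862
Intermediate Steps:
317/145 + c(-17, B)/k(-13) = 317/145 - 13/(-13) = 317*(1/145) - 13*(-1/13) = 317/145 + 1 = 462/145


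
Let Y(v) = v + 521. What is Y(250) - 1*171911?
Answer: -171140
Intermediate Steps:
Y(v) = 521 + v
Y(250) - 1*171911 = (521 + 250) - 1*171911 = 771 - 171911 = -171140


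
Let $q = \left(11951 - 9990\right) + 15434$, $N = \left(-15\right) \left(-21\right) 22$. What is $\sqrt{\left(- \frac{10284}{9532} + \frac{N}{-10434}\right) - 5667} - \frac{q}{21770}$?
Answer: $- \frac{497}{622} + \frac{3 i \sqrt{10816618500296609}}{4144037} \approx -0.79904 + 75.291 i$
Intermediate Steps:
$N = 6930$ ($N = 315 \cdot 22 = 6930$)
$q = 17395$ ($q = 1961 + 15434 = 17395$)
$\sqrt{\left(- \frac{10284}{9532} + \frac{N}{-10434}\right) - 5667} - \frac{q}{21770} = \sqrt{\left(- \frac{10284}{9532} + \frac{6930}{-10434}\right) - 5667} - \frac{17395}{21770} = \sqrt{\left(\left(-10284\right) \frac{1}{9532} + 6930 \left(- \frac{1}{10434}\right)\right) - 5667} - 17395 \cdot \frac{1}{21770} = \sqrt{\left(- \frac{2571}{2383} - \frac{1155}{1739}\right) - 5667} - \frac{497}{622} = \sqrt{- \frac{7223334}{4144037} - 5667} - \frac{497}{622} = \sqrt{- \frac{23491481013}{4144037}} - \frac{497}{622} = \frac{3 i \sqrt{10816618500296609}}{4144037} - \frac{497}{622} = - \frac{497}{622} + \frac{3 i \sqrt{10816618500296609}}{4144037}$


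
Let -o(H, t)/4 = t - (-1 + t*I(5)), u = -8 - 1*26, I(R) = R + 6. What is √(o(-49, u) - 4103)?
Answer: I*√5467 ≈ 73.939*I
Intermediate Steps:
I(R) = 6 + R
u = -34 (u = -8 - 26 = -34)
o(H, t) = -4 + 40*t (o(H, t) = -4*(t - (-1 + t*(6 + 5))) = -4*(t - (-1 + t*11)) = -4*(t - (-1 + 11*t)) = -4*(t + (1 - 11*t)) = -4*(1 - 10*t) = -4 + 40*t)
√(o(-49, u) - 4103) = √((-4 + 40*(-34)) - 4103) = √((-4 - 1360) - 4103) = √(-1364 - 4103) = √(-5467) = I*√5467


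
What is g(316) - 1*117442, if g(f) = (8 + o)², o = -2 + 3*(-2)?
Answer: -117442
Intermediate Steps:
o = -8 (o = -2 - 6 = -8)
g(f) = 0 (g(f) = (8 - 8)² = 0² = 0)
g(316) - 1*117442 = 0 - 1*117442 = 0 - 117442 = -117442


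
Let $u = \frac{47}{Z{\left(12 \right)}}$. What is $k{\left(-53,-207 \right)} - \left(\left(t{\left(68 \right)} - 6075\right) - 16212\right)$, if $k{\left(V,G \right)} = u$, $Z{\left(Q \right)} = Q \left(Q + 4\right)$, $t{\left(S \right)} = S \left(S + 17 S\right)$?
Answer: $- \frac{11701393}{192} \approx -60945.0$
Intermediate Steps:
$t{\left(S \right)} = 18 S^{2}$ ($t{\left(S \right)} = S 18 S = 18 S^{2}$)
$Z{\left(Q \right)} = Q \left(4 + Q\right)$
$u = \frac{47}{192}$ ($u = \frac{47}{12 \left(4 + 12\right)} = \frac{47}{12 \cdot 16} = \frac{47}{192} \approx 0.24479$)
$k{\left(V,G \right)} = \frac{47}{192}$
$k{\left(-53,-207 \right)} - \left(\left(t{\left(68 \right)} - 6075\right) - 16212\right) = \frac{47}{192} - \left(\left(18 \cdot 68^{2} - 6075\right) - 16212\right) = \frac{47}{192} - \left(\left(18 \cdot 4624 - 6075\right) - 16212\right) = \frac{47}{192} - \left(\left(83232 - 6075\right) - 16212\right) = \frac{47}{192} - \left(77157 - 16212\right) = \frac{47}{192} - 60945 = - \frac{11701393}{192}$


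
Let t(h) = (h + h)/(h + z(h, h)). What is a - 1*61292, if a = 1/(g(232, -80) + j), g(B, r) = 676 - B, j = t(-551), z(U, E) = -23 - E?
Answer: -693457665/11314 ≈ -61292.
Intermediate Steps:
t(h) = -2*h/23 (t(h) = (h + h)/(h + (-23 - h)) = (2*h)/(-23) = (2*h)*(-1/23) = -2*h/23)
j = 1102/23 (j = -2/23*(-551) = 1102/23 ≈ 47.913)
a = 23/11314 (a = 1/((676 - 1*232) + 1102/23) = 1/((676 - 232) + 1102/23) = 1/(444 + 1102/23) = 1/(11314/23) = 23/11314 ≈ 0.0020329)
a - 1*61292 = 23/11314 - 1*61292 = 23/11314 - 61292 = -693457665/11314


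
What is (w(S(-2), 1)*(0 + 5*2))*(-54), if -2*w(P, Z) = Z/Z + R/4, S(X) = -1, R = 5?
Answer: 1215/2 ≈ 607.50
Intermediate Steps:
w(P, Z) = -9/8 (w(P, Z) = -(Z/Z + 5/4)/2 = -(1 + 5*(¼))/2 = -(1 + 5/4)/2 = -½*9/4 = -9/8)
(w(S(-2), 1)*(0 + 5*2))*(-54) = -9*(0 + 5*2)/8*(-54) = -9*(0 + 10)/8*(-54) = -9/8*10*(-54) = -45/4*(-54) = 1215/2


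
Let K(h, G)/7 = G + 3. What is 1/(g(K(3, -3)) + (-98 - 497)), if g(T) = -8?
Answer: -1/603 ≈ -0.0016584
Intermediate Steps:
K(h, G) = 21 + 7*G (K(h, G) = 7*(G + 3) = 7*(3 + G) = 21 + 7*G)
1/(g(K(3, -3)) + (-98 - 497)) = 1/(-8 + (-98 - 497)) = 1/(-8 - 595) = 1/(-603) = -1/603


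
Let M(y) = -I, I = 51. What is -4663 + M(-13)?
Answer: -4714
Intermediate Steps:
M(y) = -51 (M(y) = -1*51 = -51)
-4663 + M(-13) = -4663 - 51 = -4714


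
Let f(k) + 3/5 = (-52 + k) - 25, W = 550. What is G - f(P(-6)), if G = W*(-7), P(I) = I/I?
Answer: -18867/5 ≈ -3773.4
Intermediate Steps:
P(I) = 1
f(k) = -388/5 + k (f(k) = -⅗ + ((-52 + k) - 25) = -⅗ + (-77 + k) = -388/5 + k)
G = -3850 (G = 550*(-7) = -3850)
G - f(P(-6)) = -3850 - (-388/5 + 1) = -3850 - 1*(-383/5) = -3850 + 383/5 = -18867/5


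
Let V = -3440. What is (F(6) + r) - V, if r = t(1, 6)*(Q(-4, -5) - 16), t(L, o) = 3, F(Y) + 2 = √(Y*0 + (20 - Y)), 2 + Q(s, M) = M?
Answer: 3369 + √14 ≈ 3372.7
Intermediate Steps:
Q(s, M) = -2 + M
F(Y) = -2 + √(20 - Y) (F(Y) = -2 + √(Y*0 + (20 - Y)) = -2 + √(0 + (20 - Y)) = -2 + √(20 - Y))
r = -69 (r = 3*((-2 - 5) - 16) = 3*(-7 - 16) = 3*(-23) = -69)
(F(6) + r) - V = ((-2 + √(20 - 1*6)) - 69) - 1*(-3440) = ((-2 + √(20 - 6)) - 69) + 3440 = ((-2 + √14) - 69) + 3440 = (-71 + √14) + 3440 = 3369 + √14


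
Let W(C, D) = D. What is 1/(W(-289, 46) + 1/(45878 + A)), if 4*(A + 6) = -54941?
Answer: 128547/5913166 ≈ 0.021739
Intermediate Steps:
A = -54965/4 (A = -6 + (¼)*(-54941) = -6 - 54941/4 = -54965/4 ≈ -13741.)
1/(W(-289, 46) + 1/(45878 + A)) = 1/(46 + 1/(45878 - 54965/4)) = 1/(46 + 1/(128547/4)) = 1/(46 + 4/128547) = 1/(5913166/128547) = 128547/5913166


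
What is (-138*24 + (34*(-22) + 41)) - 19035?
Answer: -23054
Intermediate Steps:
(-138*24 + (34*(-22) + 41)) - 19035 = (-3312 + (-748 + 41)) - 19035 = (-3312 - 707) - 19035 = -4019 - 19035 = -23054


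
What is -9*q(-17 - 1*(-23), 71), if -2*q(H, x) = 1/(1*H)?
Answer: 3/4 ≈ 0.75000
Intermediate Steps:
q(H, x) = -1/(2*H)
-9*q(-17 - 1*(-23), 71) = -(-9)/(2*(-17 - 1*(-23))) = -(-9)/(2*(-17 + 23)) = -(-9)/(2*6) = -9*(-1/12) = 3/4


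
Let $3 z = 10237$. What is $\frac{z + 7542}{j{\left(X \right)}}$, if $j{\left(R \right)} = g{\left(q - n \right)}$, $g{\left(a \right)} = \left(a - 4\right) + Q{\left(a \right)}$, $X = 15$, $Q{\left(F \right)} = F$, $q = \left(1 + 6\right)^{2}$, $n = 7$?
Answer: $\frac{32863}{240} \approx 136.93$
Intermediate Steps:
$z = \frac{10237}{3}$ ($z = \frac{1}{3} \cdot 10237 = \frac{10237}{3} \approx 3412.3$)
$q = 49$ ($q = 7^{2} = 49$)
$g{\left(a \right)} = -4 + 2 a$ ($g{\left(a \right)} = \left(a - 4\right) + a = \left(-4 + a\right) + a = -4 + 2 a$)
$j{\left(R \right)} = 80$ ($j{\left(R \right)} = -4 + 2 \left(49 - 7\right) = -4 + 2 \cdot 42 = -4 + 84 = 80$)
$\frac{z + 7542}{j{\left(X \right)}} = \frac{\frac{10237}{3} + 7542}{80} = \frac{32863}{3} \cdot \frac{1}{80} = \frac{32863}{240}$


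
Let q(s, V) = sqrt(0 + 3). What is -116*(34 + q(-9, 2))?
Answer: -3944 - 116*sqrt(3) ≈ -4144.9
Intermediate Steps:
q(s, V) = sqrt(3)
-116*(34 + q(-9, 2)) = -116*(34 + sqrt(3)) = -3944 - 116*sqrt(3)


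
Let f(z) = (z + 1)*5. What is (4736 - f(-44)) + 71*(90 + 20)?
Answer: 12761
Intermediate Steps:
f(z) = 5 + 5*z (f(z) = (1 + z)*5 = 5 + 5*z)
(4736 - f(-44)) + 71*(90 + 20) = (4736 - (5 + 5*(-44))) + 71*(90 + 20) = (4736 - (5 - 220)) + 71*110 = (4736 - 1*(-215)) + 7810 = (4736 + 215) + 7810 = 4951 + 7810 = 12761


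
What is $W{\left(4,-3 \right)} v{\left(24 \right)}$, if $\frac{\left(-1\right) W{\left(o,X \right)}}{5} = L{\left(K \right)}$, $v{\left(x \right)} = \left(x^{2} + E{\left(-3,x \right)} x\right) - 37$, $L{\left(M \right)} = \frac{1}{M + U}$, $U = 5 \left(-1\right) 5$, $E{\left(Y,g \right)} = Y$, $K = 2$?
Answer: $\frac{2335}{23} \approx 101.52$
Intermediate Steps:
$U = -25$ ($U = \left(-5\right) 5 = -25$)
$L{\left(M \right)} = \frac{1}{-25 + M}$ ($L{\left(M \right)} = \frac{1}{M - 25} = \frac{1}{-25 + M}$)
$v{\left(x \right)} = -37 + x^{2} - 3 x$ ($v{\left(x \right)} = \left(x^{2} - 3 x\right) - 37 = -37 + x^{2} - 3 x$)
$W{\left(o,X \right)} = \frac{5}{23}$ ($W{\left(o,X \right)} = - \frac{5}{-25 + 2} = - \frac{5}{-23} = \left(-5\right) \left(- \frac{1}{23}\right) = \frac{5}{23}$)
$W{\left(4,-3 \right)} v{\left(24 \right)} = \frac{5 \left(-37 + 24^{2} - 72\right)}{23} = \frac{5 \left(-37 + 576 - 72\right)}{23} = \frac{5}{23} \cdot 467 = \frac{2335}{23}$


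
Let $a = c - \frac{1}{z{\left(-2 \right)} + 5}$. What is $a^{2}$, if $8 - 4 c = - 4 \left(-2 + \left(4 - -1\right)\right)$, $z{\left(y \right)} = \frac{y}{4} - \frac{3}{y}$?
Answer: $\frac{841}{36} \approx 23.361$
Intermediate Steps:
$z{\left(y \right)} = - \frac{3}{y} + \frac{y}{4}$ ($z{\left(y \right)} = y \frac{1}{4} - \frac{3}{y} = \frac{y}{4} - \frac{3}{y} = - \frac{3}{y} + \frac{y}{4}$)
$c = 5$ ($c = 2 - \frac{\left(-4\right) \left(-2 + \left(4 - -1\right)\right)}{4} = 2 - \frac{\left(-4\right) \left(-2 + \left(4 + 1\right)\right)}{4} = 2 - \frac{\left(-4\right) \left(-2 + 5\right)}{4} = 2 - \frac{\left(-4\right) 3}{4} = 2 - -3 = 2 + 3 = 5$)
$a = \frac{29}{6}$ ($a = 5 - \frac{1}{\left(- \frac{3}{-2} + \frac{1}{4} \left(-2\right)\right) + 5} = 5 - \frac{1}{\left(\left(-3\right) \left(- \frac{1}{2}\right) - \frac{1}{2}\right) + 5} = 5 - \frac{1}{\left(\frac{3}{2} - \frac{1}{2}\right) + 5} = 5 - \frac{1}{1 + 5} = 5 - \frac{1}{6} = \frac{29}{6} \approx 4.8333$)
$a^{2} = \left(\frac{29}{6}\right)^{2} = \frac{841}{36}$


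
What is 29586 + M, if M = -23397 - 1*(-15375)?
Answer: 21564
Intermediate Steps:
M = -8022 (M = -23397 + 15375 = -8022)
29586 + M = 29586 - 8022 = 21564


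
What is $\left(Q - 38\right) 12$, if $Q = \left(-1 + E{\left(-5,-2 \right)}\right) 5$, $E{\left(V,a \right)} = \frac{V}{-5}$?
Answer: $-456$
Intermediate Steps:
$E{\left(V,a \right)} = - \frac{V}{5}$ ($E{\left(V,a \right)} = V \left(- \frac{1}{5}\right) = - \frac{V}{5}$)
$Q = 0$ ($Q = \left(-1 - -1\right) 5 = \left(-1 + 1\right) 5 = 0 \cdot 5 = 0$)
$\left(Q - 38\right) 12 = \left(0 - 38\right) 12 = \left(-38\right) 12 = -456$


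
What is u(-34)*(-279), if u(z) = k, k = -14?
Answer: 3906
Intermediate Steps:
u(z) = -14
u(-34)*(-279) = -14*(-279) = 3906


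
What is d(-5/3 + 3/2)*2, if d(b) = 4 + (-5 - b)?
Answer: -5/3 ≈ -1.6667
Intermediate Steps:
d(b) = -1 - b
d(-5/3 + 3/2)*2 = (-1 - (-5/3 + 3/2))*2 = (-1 - 1*(-1/6))*2 = (-1 + 1/6)*2 = -5/6*2 = -5/3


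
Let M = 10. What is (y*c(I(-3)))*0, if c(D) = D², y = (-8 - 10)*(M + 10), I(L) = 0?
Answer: 0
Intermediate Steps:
y = -360 (y = (-8 - 10)*(10 + 10) = -18*20 = -360)
(y*c(I(-3)))*0 = -360*0²*0 = -360*0*0 = 0*0 = 0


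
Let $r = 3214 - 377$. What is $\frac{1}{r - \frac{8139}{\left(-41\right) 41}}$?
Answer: $\frac{1681}{4777136} \approx 0.00035188$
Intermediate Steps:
$r = 2837$ ($r = 3214 - 377 = 2837$)
$\frac{1}{r - \frac{8139}{\left(-41\right) 41}} = \frac{1}{2837 - \frac{8139}{\left(-41\right) 41}} = \frac{1}{2837 - \frac{8139}{-1681}} = \frac{1}{2837 - - \frac{8139}{1681}} = \frac{1}{2837 + \frac{8139}{1681}} = \frac{1}{\frac{4777136}{1681}} = \frac{1681}{4777136}$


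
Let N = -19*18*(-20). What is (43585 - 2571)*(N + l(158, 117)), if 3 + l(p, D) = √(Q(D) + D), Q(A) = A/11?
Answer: 280412718 + 246084*√429/11 ≈ 2.8088e+8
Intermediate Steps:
Q(A) = A/11 (Q(A) = A*(1/11) = A/11)
N = 6840 (N = -342*(-20) = 6840)
l(p, D) = -3 + 2*√33*√D/11 (l(p, D) = -3 + √(D/11 + D) = -3 + √(12*D/11) = -3 + 2*√33*√D/11)
(43585 - 2571)*(N + l(158, 117)) = (43585 - 2571)*(6840 + (-3 + 2*√33*√117/11)) = 41014*(6840 + (-3 + 2*√33*(3*√13)/11)) = 41014*(6840 + (-3 + 6*√429/11)) = 41014*(6837 + 6*√429/11) = 280412718 + 246084*√429/11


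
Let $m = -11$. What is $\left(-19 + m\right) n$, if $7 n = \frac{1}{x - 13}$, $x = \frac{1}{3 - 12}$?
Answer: $\frac{135}{413} \approx 0.32688$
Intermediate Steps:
$x = - \frac{1}{9}$ ($x = \frac{1}{-9} = - \frac{1}{9} \approx -0.11111$)
$n = - \frac{9}{826}$ ($n = \frac{1}{7 \left(- \frac{1}{9} - 13\right)} = \frac{1}{7 \left(- \frac{118}{9}\right)} = \frac{1}{7} \left(- \frac{9}{118}\right) = - \frac{9}{826} \approx -0.010896$)
$\left(-19 + m\right) n = \left(-19 - 11\right) \left(- \frac{9}{826}\right) = \left(-30\right) \left(- \frac{9}{826}\right) = \frac{135}{413}$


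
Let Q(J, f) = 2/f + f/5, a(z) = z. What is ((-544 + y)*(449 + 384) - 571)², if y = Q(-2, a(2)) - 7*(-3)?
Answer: 4732012751761/25 ≈ 1.8928e+11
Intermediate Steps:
Q(J, f) = 2/f + f/5 (Q(J, f) = 2/f + f*(⅕) = 2/f + f/5)
y = 112/5 (y = (2/2 + (⅕)*2) - 7*(-3) = (2*(½) + ⅖) + 21 = (1 + ⅖) + 21 = 7/5 + 21 = 112/5 ≈ 22.400)
((-544 + y)*(449 + 384) - 571)² = ((-544 + 112/5)*(449 + 384) - 571)² = (-2608/5*833 - 571)² = (-2172464/5 - 571)² = (-2175319/5)² = 4732012751761/25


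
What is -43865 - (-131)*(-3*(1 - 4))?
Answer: -42686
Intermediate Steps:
-43865 - (-131)*(-3*(1 - 4)) = -43865 - (-131)*(-3*(-3)) = -43865 - (-131)*9 = -43865 - 1*(-1179) = -43865 + 1179 = -42686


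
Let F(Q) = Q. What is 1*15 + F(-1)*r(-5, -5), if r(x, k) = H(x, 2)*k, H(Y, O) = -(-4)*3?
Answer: 75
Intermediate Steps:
H(Y, O) = 12 (H(Y, O) = -1*(-12) = 12)
r(x, k) = 12*k
1*15 + F(-1)*r(-5, -5) = 1*15 - 12*(-5) = 15 - 1*(-60) = 15 + 60 = 75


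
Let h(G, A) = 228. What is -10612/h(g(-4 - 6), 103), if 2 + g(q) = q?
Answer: -2653/57 ≈ -46.544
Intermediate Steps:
g(q) = -2 + q
-10612/h(g(-4 - 6), 103) = -10612/228 = -10612*1/228 = -2653/57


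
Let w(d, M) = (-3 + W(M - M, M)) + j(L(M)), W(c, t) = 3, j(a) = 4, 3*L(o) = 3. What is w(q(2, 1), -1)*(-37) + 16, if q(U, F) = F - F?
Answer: -132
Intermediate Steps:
L(o) = 1 (L(o) = (1/3)*3 = 1)
q(U, F) = 0
w(d, M) = 4 (w(d, M) = (-3 + 3) + 4 = 0 + 4 = 4)
w(q(2, 1), -1)*(-37) + 16 = 4*(-37) + 16 = -148 + 16 = -132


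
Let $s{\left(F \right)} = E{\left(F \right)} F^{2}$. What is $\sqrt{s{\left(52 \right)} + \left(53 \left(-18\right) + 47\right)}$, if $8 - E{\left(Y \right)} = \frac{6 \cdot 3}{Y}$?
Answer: $\sqrt{19789} \approx 140.67$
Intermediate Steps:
$E{\left(Y \right)} = 8 - \frac{18}{Y}$ ($E{\left(Y \right)} = 8 - \frac{6 \cdot 3}{Y} = 8 - \frac{18}{Y}$)
$s{\left(F \right)} = F^{2} \left(8 - \frac{18}{F}\right)$ ($s{\left(F \right)} = \left(8 - \frac{18}{F}\right) F^{2} = F^{2} \left(8 - \frac{18}{F}\right)$)
$\sqrt{s{\left(52 \right)} + \left(53 \left(-18\right) + 47\right)} = \sqrt{2 \cdot 52 \left(-9 + 4 \cdot 52\right) + \left(53 \left(-18\right) + 47\right)} = \sqrt{2 \cdot 52 \left(-9 + 208\right) + \left(-954 + 47\right)} = \sqrt{2 \cdot 52 \cdot 199 - 907} = \sqrt{20696 - 907} = \sqrt{19789}$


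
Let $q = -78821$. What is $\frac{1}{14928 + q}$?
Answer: $- \frac{1}{63893} \approx -1.5651 \cdot 10^{-5}$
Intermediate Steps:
$\frac{1}{14928 + q} = \frac{1}{14928 - 78821} = \frac{1}{-63893} = - \frac{1}{63893}$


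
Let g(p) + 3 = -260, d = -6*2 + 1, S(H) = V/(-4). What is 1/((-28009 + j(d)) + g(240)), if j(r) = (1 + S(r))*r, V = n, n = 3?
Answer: -4/113099 ≈ -3.5367e-5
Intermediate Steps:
V = 3
S(H) = -¾ (S(H) = 3/(-4) = 3*(-¼) = -¾)
d = -11 (d = -12 + 1 = -11)
j(r) = r/4 (j(r) = (1 - ¾)*r = r/4)
g(p) = -263 (g(p) = -3 - 260 = -263)
1/((-28009 + j(d)) + g(240)) = 1/((-28009 + (¼)*(-11)) - 263) = 1/((-28009 - 11/4) - 263) = 1/(-112047/4 - 263) = 1/(-113099/4) = -4/113099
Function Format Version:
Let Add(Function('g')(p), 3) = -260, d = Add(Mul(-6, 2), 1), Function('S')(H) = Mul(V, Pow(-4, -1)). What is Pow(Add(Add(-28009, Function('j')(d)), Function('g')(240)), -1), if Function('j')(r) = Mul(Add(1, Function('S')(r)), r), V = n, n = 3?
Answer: Rational(-4, 113099) ≈ -3.5367e-5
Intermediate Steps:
V = 3
Function('S')(H) = Rational(-3, 4) (Function('S')(H) = Mul(3, Pow(-4, -1)) = Mul(3, Rational(-1, 4)) = Rational(-3, 4))
d = -11 (d = Add(-12, 1) = -11)
Function('j')(r) = Mul(Rational(1, 4), r) (Function('j')(r) = Mul(Add(1, Rational(-3, 4)), r) = Mul(Rational(1, 4), r))
Function('g')(p) = -263 (Function('g')(p) = Add(-3, -260) = -263)
Pow(Add(Add(-28009, Function('j')(d)), Function('g')(240)), -1) = Pow(Add(Add(-28009, Mul(Rational(1, 4), -11)), -263), -1) = Pow(Add(Add(-28009, Rational(-11, 4)), -263), -1) = Pow(Add(Rational(-112047, 4), -263), -1) = Pow(Rational(-113099, 4), -1) = Rational(-4, 113099)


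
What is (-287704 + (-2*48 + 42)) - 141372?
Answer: -429130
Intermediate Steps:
(-287704 + (-2*48 + 42)) - 141372 = (-287704 + (-96 + 42)) - 141372 = (-287704 - 54) - 141372 = -287758 - 141372 = -429130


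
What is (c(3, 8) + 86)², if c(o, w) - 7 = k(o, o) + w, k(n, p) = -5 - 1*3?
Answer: 8649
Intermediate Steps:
k(n, p) = -8 (k(n, p) = -5 - 3 = -8)
c(o, w) = -1 + w (c(o, w) = 7 + (-8 + w) = -1 + w)
(c(3, 8) + 86)² = ((-1 + 8) + 86)² = (7 + 86)² = 93² = 8649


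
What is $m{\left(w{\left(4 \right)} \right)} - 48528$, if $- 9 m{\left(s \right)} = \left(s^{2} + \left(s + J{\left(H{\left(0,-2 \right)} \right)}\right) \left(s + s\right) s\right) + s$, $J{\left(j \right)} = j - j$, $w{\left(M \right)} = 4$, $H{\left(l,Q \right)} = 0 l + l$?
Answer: $- \frac{436900}{9} \approx -48544.0$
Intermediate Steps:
$H{\left(l,Q \right)} = l$ ($H{\left(l,Q \right)} = 0 + l = l$)
$J{\left(j \right)} = 0$
$m{\left(s \right)} = - \frac{2 s^{3}}{9} - \frac{s}{9} - \frac{s^{2}}{9}$ ($m{\left(s \right)} = - \frac{\left(s^{2} + \left(s + 0\right) \left(s + s\right) s\right) + s}{9} = - \frac{\left(s^{2} + s 2 s s\right) + s}{9} = - \frac{\left(s^{2} + 2 s^{2} s\right) + s}{9} = - \frac{\left(s^{2} + 2 s^{3}\right) + s}{9} = - \frac{s + s^{2} + 2 s^{3}}{9} = - \frac{2 s^{3}}{9} - \frac{s}{9} - \frac{s^{2}}{9}$)
$m{\left(w{\left(4 \right)} \right)} - 48528 = \left(- \frac{1}{9}\right) 4 \left(1 + 4 + 2 \cdot 4^{2}\right) - 48528 = \left(- \frac{1}{9}\right) 4 \left(1 + 4 + 2 \cdot 16\right) - 48528 = \left(- \frac{1}{9}\right) 4 \left(1 + 4 + 32\right) - 48528 = \left(- \frac{1}{9}\right) 4 \cdot 37 - 48528 = - \frac{148}{9} - 48528 = - \frac{436900}{9}$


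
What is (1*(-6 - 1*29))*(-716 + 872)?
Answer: -5460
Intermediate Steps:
(1*(-6 - 1*29))*(-716 + 872) = (1*(-6 - 29))*156 = (1*(-35))*156 = -35*156 = -5460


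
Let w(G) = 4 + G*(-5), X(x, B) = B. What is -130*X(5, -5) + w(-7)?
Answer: 689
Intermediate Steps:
w(G) = 4 - 5*G
-130*X(5, -5) + w(-7) = -130*(-5) + (4 - 5*(-7)) = 650 + (4 + 35) = 650 + 39 = 689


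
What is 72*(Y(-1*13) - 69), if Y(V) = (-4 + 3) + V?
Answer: -5976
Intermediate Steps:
Y(V) = -1 + V
72*(Y(-1*13) - 69) = 72*((-1 - 1*13) - 69) = 72*((-1 - 13) - 69) = 72*(-14 - 69) = 72*(-83) = -5976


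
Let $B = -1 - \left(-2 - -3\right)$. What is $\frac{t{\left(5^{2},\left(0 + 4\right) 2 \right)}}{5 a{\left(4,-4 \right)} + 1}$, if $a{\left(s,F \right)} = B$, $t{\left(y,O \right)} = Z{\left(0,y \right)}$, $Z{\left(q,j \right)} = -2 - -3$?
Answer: $- \frac{1}{9} \approx -0.11111$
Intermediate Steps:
$Z{\left(q,j \right)} = 1$ ($Z{\left(q,j \right)} = -2 + 3 = 1$)
$B = -2$ ($B = -1 - \left(-2 + 3\right) = -1 - 1 = -2$)
$t{\left(y,O \right)} = 1$
$a{\left(s,F \right)} = -2$
$\frac{t{\left(5^{2},\left(0 + 4\right) 2 \right)}}{5 a{\left(4,-4 \right)} + 1} = 1 \frac{1}{5 \left(-2\right) + 1} = 1 \frac{1}{-10 + 1} = 1 \frac{1}{-9} = 1 \left(- \frac{1}{9}\right) = - \frac{1}{9}$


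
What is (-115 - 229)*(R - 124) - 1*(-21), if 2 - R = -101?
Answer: 7245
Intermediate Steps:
R = 103 (R = 2 - 1*(-101) = 2 + 101 = 103)
(-115 - 229)*(R - 124) - 1*(-21) = (-115 - 229)*(103 - 124) - 1*(-21) = -344*(-21) + 21 = 7224 + 21 = 7245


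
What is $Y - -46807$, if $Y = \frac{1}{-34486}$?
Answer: $\frac{1614186201}{34486} \approx 46807.0$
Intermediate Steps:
$Y = - \frac{1}{34486} \approx -2.8997 \cdot 10^{-5}$
$Y - -46807 = - \frac{1}{34486} - -46807 = - \frac{1}{34486} + 46807 = \frac{1614186201}{34486}$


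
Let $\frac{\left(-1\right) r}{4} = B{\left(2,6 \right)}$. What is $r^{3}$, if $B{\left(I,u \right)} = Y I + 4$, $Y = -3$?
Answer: $512$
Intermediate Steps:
$B{\left(I,u \right)} = 4 - 3 I$ ($B{\left(I,u \right)} = - 3 I + 4 = 4 - 3 I$)
$r = 8$ ($r = - 4 \left(4 - 6\right) = \left(-4\right) \left(-2\right) = 8$)
$r^{3} = 8^{3} = 512$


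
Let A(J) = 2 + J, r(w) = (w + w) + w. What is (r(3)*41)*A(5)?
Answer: 2583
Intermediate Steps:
r(w) = 3*w (r(w) = 2*w + w = 3*w)
(r(3)*41)*A(5) = ((3*3)*41)*(2 + 5) = (9*41)*7 = 369*7 = 2583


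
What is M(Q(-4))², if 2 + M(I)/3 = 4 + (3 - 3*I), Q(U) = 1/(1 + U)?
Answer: 324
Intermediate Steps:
M(I) = 15 - 9*I (M(I) = -6 + 3*(4 + (3 - 3*I)) = -6 + 3*(7 - 3*I) = -6 + (21 - 9*I) = 15 - 9*I)
M(Q(-4))² = (15 - 9/(1 - 4))² = (15 - 9/(-3))² = (15 - 9*(-⅓))² = (15 + 3)² = 18² = 324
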